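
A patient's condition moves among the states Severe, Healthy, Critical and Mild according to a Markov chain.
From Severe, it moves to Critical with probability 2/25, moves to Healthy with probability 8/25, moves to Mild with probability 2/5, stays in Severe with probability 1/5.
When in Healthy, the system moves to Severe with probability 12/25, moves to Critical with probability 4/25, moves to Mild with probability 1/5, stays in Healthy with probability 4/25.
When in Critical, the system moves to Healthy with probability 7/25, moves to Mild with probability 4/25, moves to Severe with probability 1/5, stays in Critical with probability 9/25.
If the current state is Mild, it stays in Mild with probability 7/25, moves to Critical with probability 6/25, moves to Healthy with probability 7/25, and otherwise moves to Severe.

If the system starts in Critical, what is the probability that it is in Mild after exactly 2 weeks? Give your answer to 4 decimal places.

Propagate the distribution vector 2 weeks from Critical.
After 0 weeks: (0.0000, 0.0000, 1.0000, 0.0000)
After 1 week: (0.2000, 0.2800, 0.3600, 0.1600)
After 2 weeks: (0.2784, 0.2544, 0.2288, 0.2384)
P(in Mild after 2 weeks) = 0.2384

0.2384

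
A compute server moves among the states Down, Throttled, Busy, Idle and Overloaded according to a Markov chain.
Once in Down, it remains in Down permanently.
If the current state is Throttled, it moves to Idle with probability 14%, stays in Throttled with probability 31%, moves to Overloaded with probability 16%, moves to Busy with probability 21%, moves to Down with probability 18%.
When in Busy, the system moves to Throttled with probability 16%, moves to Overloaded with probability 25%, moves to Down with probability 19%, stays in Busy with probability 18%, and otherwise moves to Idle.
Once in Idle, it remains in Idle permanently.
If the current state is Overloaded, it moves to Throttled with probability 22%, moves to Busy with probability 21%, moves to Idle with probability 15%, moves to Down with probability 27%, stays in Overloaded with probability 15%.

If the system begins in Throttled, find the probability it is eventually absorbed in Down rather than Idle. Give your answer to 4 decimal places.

Let h(s) be the probability of absorption at Down starting from transient state s. Then h(Down) = 1 and h(Idle) = 0. By first-step analysis:
h(Throttled) = 0.18·1 + 0.31·h(Throttled) + 0.21·h(Busy) + 0.14·0 + 0.16·h(Overloaded)
h(Busy) = 0.19·1 + 0.16·h(Throttled) + 0.18·h(Busy) + 0.22·0 + 0.25·h(Overloaded)
h(Overloaded) = 0.27·1 + 0.22·h(Throttled) + 0.21·h(Busy) + 0.15·0 + 0.15·h(Overloaded)
Solving: h(Throttled) = 0.5560, h(Busy) = 0.5201, h(Overloaded) = 0.5900.
Starting from Throttled, the probability is 0.5560.

0.5560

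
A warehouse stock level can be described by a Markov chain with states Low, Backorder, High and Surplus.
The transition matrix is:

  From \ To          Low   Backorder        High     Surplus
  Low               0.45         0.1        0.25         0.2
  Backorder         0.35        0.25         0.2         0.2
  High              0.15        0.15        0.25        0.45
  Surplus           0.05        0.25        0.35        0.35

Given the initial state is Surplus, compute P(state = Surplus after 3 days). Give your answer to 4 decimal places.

0.3191

Propagate the distribution vector 3 days from Surplus.
After 0 days: (0.0000, 0.0000, 0.0000, 1.0000)
After 1 day: (0.0500, 0.2500, 0.3500, 0.3500)
After 2 days: (0.1800, 0.2075, 0.2725, 0.3400)
After 3 days: (0.2115, 0.1958, 0.2736, 0.3191)
P(in Surplus after 3 days) = 0.3191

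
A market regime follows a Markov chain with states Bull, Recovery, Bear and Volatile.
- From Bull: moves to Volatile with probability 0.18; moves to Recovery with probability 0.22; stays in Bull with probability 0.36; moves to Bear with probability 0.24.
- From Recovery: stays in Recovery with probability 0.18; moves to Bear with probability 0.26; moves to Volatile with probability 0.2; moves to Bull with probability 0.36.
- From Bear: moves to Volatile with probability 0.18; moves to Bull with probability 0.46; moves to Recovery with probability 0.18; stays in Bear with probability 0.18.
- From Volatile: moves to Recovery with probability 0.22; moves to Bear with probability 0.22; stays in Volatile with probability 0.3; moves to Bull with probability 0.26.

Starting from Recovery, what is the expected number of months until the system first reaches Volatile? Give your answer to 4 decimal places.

Let t(s) be the expected number of months to first reach Volatile from state s, with t(Volatile) = 0. Conditioning on the first month:
t(Bull) = 1 + 0.36·t(Bull) + 0.22·t(Recovery) + 0.24·t(Bear)
t(Recovery) = 1 + 0.36·t(Bull) + 0.18·t(Recovery) + 0.26·t(Bear)
t(Bear) = 1 + 0.46·t(Bull) + 0.18·t(Recovery) + 0.18·t(Bear)
Solving: t(Bull) = 5.4332, t(Recovery) = 5.3288, t(Bear) = 5.4371.
Expected months from Recovery to Volatile: 5.3288.

5.3288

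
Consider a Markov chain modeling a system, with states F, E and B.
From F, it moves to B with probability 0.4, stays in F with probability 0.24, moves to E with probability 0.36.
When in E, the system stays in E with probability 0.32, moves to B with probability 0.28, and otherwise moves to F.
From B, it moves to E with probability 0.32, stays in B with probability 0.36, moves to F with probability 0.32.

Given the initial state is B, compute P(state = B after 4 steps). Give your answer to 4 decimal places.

Propagate the distribution vector 4 steps from B.
After 0 steps: (0.0000, 0.0000, 1.0000)
After 1 step: (0.3200, 0.3200, 0.3600)
After 2 steps: (0.3200, 0.3328, 0.3472)
After 3 steps: (0.3210, 0.3328, 0.3462)
After 4 steps: (0.3209, 0.3328, 0.3462)
P(in B after 4 steps) = 0.3462

0.3462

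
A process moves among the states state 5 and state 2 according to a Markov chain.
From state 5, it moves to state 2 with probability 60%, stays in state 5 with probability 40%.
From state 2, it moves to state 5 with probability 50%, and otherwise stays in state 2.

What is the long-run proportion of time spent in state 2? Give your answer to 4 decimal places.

Let the stationary distribution be π with π = πP and π_1 + π_2 = 1.
π_1 = 0.4·π_1 + 0.5·π_2
Solving with the normalization constraint gives π = (0.4545, 0.5455).
So the stationary probability of state 2 is 0.5455.

0.5455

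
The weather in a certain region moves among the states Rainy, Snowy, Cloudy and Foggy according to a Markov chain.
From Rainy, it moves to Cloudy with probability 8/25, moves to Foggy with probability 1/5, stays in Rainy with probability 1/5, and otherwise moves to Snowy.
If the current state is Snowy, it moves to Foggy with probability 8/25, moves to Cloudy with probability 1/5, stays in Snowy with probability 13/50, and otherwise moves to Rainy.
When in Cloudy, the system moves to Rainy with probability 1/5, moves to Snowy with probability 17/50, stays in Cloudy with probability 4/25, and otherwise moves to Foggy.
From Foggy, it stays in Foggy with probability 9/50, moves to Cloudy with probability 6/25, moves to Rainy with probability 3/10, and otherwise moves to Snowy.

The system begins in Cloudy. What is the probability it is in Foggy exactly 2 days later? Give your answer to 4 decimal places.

0.2508

Propagate the distribution vector 2 days from Cloudy.
After 0 days: (0.0000, 0.0000, 1.0000, 0.0000)
After 1 day: (0.2000, 0.3400, 0.1600, 0.3000)
After 2 days: (0.2368, 0.2828, 0.2296, 0.2508)
P(in Foggy after 2 days) = 0.2508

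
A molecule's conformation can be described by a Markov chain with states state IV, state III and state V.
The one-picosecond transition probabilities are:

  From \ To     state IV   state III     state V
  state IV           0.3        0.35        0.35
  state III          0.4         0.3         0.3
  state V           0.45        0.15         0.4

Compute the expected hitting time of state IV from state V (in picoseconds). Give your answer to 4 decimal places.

2.2667

Let t(s) be the expected number of picoseconds to first reach state IV from state s, with t(state IV) = 0. Conditioning on the first picosecond:
t(state III) = 1 + 0.3·t(state III) + 0.3·t(state V)
t(state V) = 1 + 0.15·t(state III) + 0.4·t(state V)
Solving: t(state III) = 2.4000, t(state V) = 2.2667.
Expected picoseconds from state V to state IV: 2.2667.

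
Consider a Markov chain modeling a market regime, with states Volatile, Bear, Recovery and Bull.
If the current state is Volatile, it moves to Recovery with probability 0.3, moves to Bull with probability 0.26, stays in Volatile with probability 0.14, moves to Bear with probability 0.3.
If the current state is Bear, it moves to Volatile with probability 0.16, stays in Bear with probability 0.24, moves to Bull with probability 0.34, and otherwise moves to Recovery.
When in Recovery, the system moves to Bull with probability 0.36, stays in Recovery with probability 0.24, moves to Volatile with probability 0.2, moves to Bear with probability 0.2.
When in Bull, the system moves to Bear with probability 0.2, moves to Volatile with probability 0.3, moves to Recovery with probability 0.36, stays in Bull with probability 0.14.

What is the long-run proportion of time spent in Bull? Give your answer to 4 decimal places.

Let the stationary distribution be π with π = πP and π_1 + π_2 + π_3 + π_4 = 1.
π_1 = 0.14·π_1 + 0.16·π_2 + 0.2·π_3 + 0.3·π_4
π_2 = 0.3·π_1 + 0.24·π_2 + 0.2·π_3 + 0.2·π_4
π_3 = 0.3·π_1 + 0.26·π_2 + 0.24·π_3 + 0.36·π_4
Solving with the normalization constraint gives π = (0.2059, 0.2298, 0.2899, 0.2744).
So the stationary probability of Bull is 0.2744.

0.2744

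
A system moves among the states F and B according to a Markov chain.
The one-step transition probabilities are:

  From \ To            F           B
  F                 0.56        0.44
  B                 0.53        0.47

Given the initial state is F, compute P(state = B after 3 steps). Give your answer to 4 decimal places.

0.4536

Propagate the distribution vector 3 steps from F.
After 0 steps: (1.0000, 0.0000)
After 1 step: (0.5600, 0.4400)
After 2 steps: (0.5468, 0.4532)
After 3 steps: (0.5464, 0.4536)
P(in B after 3 steps) = 0.4536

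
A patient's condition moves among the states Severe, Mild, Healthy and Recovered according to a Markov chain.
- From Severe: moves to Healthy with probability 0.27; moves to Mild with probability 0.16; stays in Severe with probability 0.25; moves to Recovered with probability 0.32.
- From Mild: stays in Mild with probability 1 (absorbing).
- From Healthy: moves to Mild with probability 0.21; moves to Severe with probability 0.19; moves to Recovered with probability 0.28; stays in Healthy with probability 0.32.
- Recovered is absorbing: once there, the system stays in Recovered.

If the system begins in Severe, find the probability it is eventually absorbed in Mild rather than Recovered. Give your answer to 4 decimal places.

0.3608

Let h(s) be the probability of absorption at Mild starting from transient state s. Then h(Mild) = 1 and h(Recovered) = 0. By first-step analysis:
h(Severe) = 0.25·h(Severe) + 0.16·1 + 0.27·h(Healthy) + 0.32·0
h(Healthy) = 0.19·h(Severe) + 0.21·1 + 0.32·h(Healthy) + 0.28·0
Solving: h(Severe) = 0.3608, h(Healthy) = 0.4096.
Starting from Severe, the probability is 0.3608.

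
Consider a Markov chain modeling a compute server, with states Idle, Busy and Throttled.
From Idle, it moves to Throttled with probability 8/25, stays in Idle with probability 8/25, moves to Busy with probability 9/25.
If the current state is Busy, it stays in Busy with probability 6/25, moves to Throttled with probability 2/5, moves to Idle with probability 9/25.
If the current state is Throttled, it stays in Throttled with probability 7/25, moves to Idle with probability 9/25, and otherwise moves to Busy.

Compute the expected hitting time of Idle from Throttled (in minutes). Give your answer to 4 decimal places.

2.7778

Let t(s) be the expected number of minutes to first reach Idle from state s, with t(Idle) = 0. Conditioning on the first minute:
t(Busy) = 1 + 0.24·t(Busy) + 0.4·t(Throttled)
t(Throttled) = 1 + 0.36·t(Busy) + 0.28·t(Throttled)
Solving: t(Busy) = 2.7778, t(Throttled) = 2.7778.
Expected minutes from Throttled to Idle: 2.7778.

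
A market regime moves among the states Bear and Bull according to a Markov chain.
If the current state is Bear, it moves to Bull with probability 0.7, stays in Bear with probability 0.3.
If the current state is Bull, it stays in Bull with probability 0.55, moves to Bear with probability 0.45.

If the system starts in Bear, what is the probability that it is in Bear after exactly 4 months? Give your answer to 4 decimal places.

0.3916

Propagate the distribution vector 4 months from Bear.
After 0 months: (1.0000, 0.0000)
After 1 month: (0.3000, 0.7000)
After 2 months: (0.4050, 0.5950)
After 3 months: (0.3893, 0.6108)
After 4 months: (0.3916, 0.6084)
P(in Bear after 4 months) = 0.3916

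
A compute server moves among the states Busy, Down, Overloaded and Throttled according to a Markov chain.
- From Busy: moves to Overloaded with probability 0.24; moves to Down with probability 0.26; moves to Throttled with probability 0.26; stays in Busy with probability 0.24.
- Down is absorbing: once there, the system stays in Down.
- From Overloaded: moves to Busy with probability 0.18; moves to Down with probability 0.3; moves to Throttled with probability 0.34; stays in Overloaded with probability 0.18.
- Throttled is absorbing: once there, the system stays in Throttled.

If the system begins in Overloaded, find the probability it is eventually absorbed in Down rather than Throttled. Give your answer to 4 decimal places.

0.4738

Let h(s) be the probability of absorption at Down starting from transient state s. Then h(Down) = 1 and h(Throttled) = 0. By first-step analysis:
h(Busy) = 0.24·h(Busy) + 0.26·1 + 0.24·h(Overloaded) + 0.26·0
h(Overloaded) = 0.18·h(Busy) + 0.3·1 + 0.18·h(Overloaded) + 0.34·0
Solving: h(Busy) = 0.4917, h(Overloaded) = 0.4738.
Starting from Overloaded, the probability is 0.4738.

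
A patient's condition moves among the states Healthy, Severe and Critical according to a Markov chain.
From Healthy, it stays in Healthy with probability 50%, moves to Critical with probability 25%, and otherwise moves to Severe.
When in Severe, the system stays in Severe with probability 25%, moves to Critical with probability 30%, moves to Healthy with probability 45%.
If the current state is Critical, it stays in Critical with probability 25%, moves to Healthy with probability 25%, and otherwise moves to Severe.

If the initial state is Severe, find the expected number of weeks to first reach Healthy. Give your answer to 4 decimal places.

2.5455

Let t(s) be the expected number of weeks to first reach Healthy from state s, with t(Healthy) = 0. Conditioning on the first week:
t(Severe) = 1 + 0.25·t(Severe) + 0.3·t(Critical)
t(Critical) = 1 + 0.5·t(Severe) + 0.25·t(Critical)
Solving: t(Severe) = 2.5455, t(Critical) = 3.0303.
Expected weeks from Severe to Healthy: 2.5455.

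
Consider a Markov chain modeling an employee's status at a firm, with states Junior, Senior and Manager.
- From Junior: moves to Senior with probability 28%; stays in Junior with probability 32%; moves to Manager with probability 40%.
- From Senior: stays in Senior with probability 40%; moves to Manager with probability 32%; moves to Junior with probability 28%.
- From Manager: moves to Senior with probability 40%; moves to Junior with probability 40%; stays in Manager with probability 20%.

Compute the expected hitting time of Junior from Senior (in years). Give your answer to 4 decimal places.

Let t(s) be the expected number of years to first reach Junior from state s, with t(Junior) = 0. Conditioning on the first year:
t(Senior) = 1 + 0.4·t(Senior) + 0.32·t(Manager)
t(Manager) = 1 + 0.4·t(Senior) + 0.2·t(Manager)
Solving: t(Senior) = 3.1818, t(Manager) = 2.8409.
Expected years from Senior to Junior: 3.1818.

3.1818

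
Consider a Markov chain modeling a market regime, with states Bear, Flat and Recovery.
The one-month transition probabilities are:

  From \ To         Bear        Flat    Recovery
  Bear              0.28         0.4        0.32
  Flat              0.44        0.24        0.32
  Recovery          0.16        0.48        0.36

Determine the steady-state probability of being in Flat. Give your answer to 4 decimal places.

0.3678

Let the stationary distribution be π with π = πP and π_1 + π_2 + π_3 = 1.
π_1 = 0.28·π_1 + 0.44·π_2 + 0.16·π_3
π_2 = 0.4·π_1 + 0.24·π_2 + 0.48·π_3
Solving with the normalization constraint gives π = (0.2989, 0.3678, 0.3333).
So the stationary probability of Flat is 0.3678.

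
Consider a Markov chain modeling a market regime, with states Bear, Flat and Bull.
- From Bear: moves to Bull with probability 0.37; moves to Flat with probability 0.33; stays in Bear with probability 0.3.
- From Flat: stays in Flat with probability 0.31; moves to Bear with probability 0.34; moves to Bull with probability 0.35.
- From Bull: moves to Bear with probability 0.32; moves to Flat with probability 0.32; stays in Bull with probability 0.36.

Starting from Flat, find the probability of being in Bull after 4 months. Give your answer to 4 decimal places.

0.3600

Propagate the distribution vector 4 months from Flat.
After 0 months: (0.0000, 1.0000, 0.0000)
After 1 month: (0.3400, 0.3100, 0.3500)
After 2 months: (0.3194, 0.3203, 0.3603)
After 3 months: (0.3200, 0.3200, 0.3600)
After 4 months: (0.3200, 0.3200, 0.3600)
P(in Bull after 4 months) = 0.3600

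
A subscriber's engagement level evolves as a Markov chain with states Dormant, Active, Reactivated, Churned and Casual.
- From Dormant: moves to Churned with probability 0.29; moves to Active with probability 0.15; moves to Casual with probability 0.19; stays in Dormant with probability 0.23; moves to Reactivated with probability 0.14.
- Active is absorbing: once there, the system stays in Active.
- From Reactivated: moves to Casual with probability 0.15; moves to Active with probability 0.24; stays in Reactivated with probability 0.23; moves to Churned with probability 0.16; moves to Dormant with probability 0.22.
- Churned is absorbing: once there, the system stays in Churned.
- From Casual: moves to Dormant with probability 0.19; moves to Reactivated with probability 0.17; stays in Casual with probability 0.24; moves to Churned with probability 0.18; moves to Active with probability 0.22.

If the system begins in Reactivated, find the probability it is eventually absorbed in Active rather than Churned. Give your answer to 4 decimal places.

Let h(s) be the probability of absorption at Active starting from transient state s. Then h(Active) = 1 and h(Churned) = 0. By first-step analysis:
h(Dormant) = 0.23·h(Dormant) + 0.15·1 + 0.14·h(Reactivated) + 0.29·0 + 0.19·h(Casual)
h(Reactivated) = 0.22·h(Dormant) + 0.24·1 + 0.23·h(Reactivated) + 0.16·0 + 0.15·h(Casual)
h(Casual) = 0.19·h(Dormant) + 0.22·1 + 0.17·h(Reactivated) + 0.18·0 + 0.24·h(Casual)
Solving: h(Dormant) = 0.4179, h(Reactivated) = 0.5310, h(Casual) = 0.5127.
Starting from Reactivated, the probability is 0.5310.

0.5310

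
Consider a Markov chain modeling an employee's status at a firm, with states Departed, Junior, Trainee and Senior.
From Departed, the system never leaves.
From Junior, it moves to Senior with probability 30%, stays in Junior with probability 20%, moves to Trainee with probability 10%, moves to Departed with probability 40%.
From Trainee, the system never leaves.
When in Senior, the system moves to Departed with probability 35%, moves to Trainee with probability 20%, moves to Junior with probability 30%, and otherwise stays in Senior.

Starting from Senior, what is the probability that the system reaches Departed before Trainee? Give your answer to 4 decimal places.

Let h(s) be the probability of absorption at Departed starting from transient state s. Then h(Departed) = 1 and h(Trainee) = 0. By first-step analysis:
h(Junior) = 0.4·1 + 0.2·h(Junior) + 0.1·0 + 0.3·h(Senior)
h(Senior) = 0.35·1 + 0.3·h(Junior) + 0.2·0 + 0.15·h(Senior)
Solving: h(Junior) = 0.7542, h(Senior) = 0.6780.
Starting from Senior, the probability is 0.6780.

0.6780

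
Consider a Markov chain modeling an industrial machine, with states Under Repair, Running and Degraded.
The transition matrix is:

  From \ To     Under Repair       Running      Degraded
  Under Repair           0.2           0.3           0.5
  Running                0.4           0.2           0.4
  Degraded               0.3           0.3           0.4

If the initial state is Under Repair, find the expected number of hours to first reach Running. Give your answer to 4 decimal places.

Let t(s) be the expected number of hours to first reach Running from state s, with t(Running) = 0. Conditioning on the first hour:
t(Under Repair) = 1 + 0.2·t(Under Repair) + 0.5·t(Degraded)
t(Degraded) = 1 + 0.3·t(Under Repair) + 0.4·t(Degraded)
Solving: t(Under Repair) = 3.3333, t(Degraded) = 3.3333.
Expected hours from Under Repair to Running: 3.3333.

3.3333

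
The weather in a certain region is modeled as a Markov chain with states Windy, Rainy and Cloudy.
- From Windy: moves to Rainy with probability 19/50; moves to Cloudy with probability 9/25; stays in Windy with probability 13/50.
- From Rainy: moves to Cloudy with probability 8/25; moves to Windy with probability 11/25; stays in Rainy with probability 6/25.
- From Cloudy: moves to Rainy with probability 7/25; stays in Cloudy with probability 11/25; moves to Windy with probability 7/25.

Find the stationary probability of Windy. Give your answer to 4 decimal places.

Let the stationary distribution be π with π = πP and π_1 + π_2 + π_3 = 1.
π_1 = 0.26·π_1 + 0.44·π_2 + 0.28·π_3
π_2 = 0.38·π_1 + 0.24·π_2 + 0.28·π_3
Solving with the normalization constraint gives π = (0.3216, 0.3002, 0.3783).
So the stationary probability of Windy is 0.3216.

0.3216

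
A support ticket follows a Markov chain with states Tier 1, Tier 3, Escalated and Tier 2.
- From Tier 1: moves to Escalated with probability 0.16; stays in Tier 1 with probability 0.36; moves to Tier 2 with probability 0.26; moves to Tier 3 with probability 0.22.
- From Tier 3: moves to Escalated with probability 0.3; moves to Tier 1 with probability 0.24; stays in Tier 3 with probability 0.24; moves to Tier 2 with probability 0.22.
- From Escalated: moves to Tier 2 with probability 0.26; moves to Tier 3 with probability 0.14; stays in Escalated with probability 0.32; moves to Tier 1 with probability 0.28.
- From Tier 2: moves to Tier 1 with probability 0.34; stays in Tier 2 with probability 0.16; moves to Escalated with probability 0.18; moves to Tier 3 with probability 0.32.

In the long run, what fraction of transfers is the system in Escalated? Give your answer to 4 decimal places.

0.2340

Let the stationary distribution be π with π = πP and π_1 + π_2 + π_3 + π_4 = 1.
π_1 = 0.36·π_1 + 0.24·π_2 + 0.28·π_3 + 0.34·π_4
π_2 = 0.22·π_1 + 0.24·π_2 + 0.14·π_3 + 0.32·π_4
π_3 = 0.16·π_1 + 0.3·π_2 + 0.32·π_3 + 0.18·π_4
Solving with the normalization constraint gives π = (0.3093, 0.2287, 0.2340, 0.2280).
So the stationary probability of Escalated is 0.2340.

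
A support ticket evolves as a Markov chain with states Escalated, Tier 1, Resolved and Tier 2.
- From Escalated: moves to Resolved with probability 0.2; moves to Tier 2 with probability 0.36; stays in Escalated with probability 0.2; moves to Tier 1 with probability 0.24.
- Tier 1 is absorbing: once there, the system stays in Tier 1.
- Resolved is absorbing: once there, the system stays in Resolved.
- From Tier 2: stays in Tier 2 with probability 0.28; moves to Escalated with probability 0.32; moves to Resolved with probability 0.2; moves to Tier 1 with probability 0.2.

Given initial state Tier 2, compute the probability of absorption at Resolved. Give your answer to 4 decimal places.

Let h(s) be the probability of absorption at Resolved starting from transient state s. Then h(Resolved) = 1 and h(Tier 1) = 0. By first-step analysis:
h(Escalated) = 0.2·h(Escalated) + 0.24·0 + 0.2·1 + 0.36·h(Tier 2)
h(Tier 2) = 0.32·h(Escalated) + 0.2·0 + 0.2·1 + 0.28·h(Tier 2)
Solving: h(Escalated) = 0.4688, h(Tier 2) = 0.4861.
Starting from Tier 2, the probability is 0.4861.

0.4861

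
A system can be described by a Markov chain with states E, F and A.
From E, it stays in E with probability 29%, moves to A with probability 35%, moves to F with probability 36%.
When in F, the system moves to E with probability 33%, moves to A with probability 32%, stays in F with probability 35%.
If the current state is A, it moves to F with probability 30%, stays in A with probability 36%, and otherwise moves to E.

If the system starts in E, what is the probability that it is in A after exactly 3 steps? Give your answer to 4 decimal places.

0.3434

Propagate the distribution vector 3 steps from E.
After 0 steps: (1.0000, 0.0000, 0.0000)
After 1 step: (0.2900, 0.3600, 0.3500)
After 2 steps: (0.3219, 0.3354, 0.3427)
After 3 steps: (0.3206, 0.3361, 0.3434)
P(in A after 3 steps) = 0.3434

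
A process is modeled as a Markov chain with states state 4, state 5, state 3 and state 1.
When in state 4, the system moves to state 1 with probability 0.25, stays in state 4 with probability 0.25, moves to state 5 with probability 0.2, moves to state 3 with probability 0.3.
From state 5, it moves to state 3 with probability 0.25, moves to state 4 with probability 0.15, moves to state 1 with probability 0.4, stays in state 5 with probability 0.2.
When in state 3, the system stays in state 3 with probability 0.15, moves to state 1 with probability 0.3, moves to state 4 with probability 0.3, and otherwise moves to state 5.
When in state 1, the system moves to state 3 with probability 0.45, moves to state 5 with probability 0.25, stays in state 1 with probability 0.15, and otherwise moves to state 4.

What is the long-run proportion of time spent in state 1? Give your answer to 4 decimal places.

Let the stationary distribution be π with π = πP and π_1 + π_2 + π_3 + π_4 = 1.
π_1 = 0.25·π_1 + 0.15·π_2 + 0.3·π_3 + 0.15·π_4
π_2 = 0.2·π_1 + 0.2·π_2 + 0.25·π_3 + 0.25·π_4
π_3 = 0.3·π_1 + 0.25·π_2 + 0.15·π_3 + 0.45·π_4
Solving with the normalization constraint gives π = (0.2144, 0.2279, 0.2864, 0.2714).
So the stationary probability of state 1 is 0.2714.

0.2714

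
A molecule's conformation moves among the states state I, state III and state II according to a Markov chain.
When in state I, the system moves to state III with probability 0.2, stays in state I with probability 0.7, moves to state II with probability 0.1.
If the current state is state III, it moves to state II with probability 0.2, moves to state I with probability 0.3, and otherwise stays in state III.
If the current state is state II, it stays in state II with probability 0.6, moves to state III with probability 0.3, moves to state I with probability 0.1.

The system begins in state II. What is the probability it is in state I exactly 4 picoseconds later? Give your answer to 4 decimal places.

0.3508

Propagate the distribution vector 4 picoseconds from state II.
After 0 picoseconds: (0.0000, 0.0000, 1.0000)
After 1 picosecond: (0.1000, 0.3000, 0.6000)
After 2 picoseconds: (0.2200, 0.3500, 0.4300)
After 3 picoseconds: (0.3020, 0.3480, 0.3500)
After 4 picoseconds: (0.3508, 0.3394, 0.3098)
P(in state I after 4 picoseconds) = 0.3508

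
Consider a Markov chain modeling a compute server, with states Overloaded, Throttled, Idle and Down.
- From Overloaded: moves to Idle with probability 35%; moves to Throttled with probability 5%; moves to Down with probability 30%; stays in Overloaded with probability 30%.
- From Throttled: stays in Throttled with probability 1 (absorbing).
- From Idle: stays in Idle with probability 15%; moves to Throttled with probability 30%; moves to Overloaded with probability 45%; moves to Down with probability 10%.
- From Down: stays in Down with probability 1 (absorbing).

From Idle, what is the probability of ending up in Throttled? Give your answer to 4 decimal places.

Let h(s) be the probability of absorption at Throttled starting from transient state s. Then h(Throttled) = 1 and h(Down) = 0. By first-step analysis:
h(Overloaded) = 0.3·h(Overloaded) + 0.05·1 + 0.35·h(Idle) + 0.3·0
h(Idle) = 0.45·h(Overloaded) + 0.3·1 + 0.15·h(Idle) + 0.1·0
Solving: h(Overloaded) = 0.3371, h(Idle) = 0.5314.
Starting from Idle, the probability is 0.5314.

0.5314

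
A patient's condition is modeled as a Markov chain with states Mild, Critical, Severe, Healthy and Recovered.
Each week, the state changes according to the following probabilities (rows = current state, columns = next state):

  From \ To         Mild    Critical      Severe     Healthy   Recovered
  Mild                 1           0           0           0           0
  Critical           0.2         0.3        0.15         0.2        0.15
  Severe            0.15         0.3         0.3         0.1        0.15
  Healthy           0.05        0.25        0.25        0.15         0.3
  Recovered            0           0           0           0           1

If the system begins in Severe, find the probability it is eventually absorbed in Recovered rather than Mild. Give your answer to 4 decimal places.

Let h(s) be the probability of absorption at Recovered starting from transient state s. Then h(Recovered) = 1 and h(Mild) = 0. By first-step analysis:
h(Critical) = 0.2·0 + 0.3·h(Critical) + 0.15·h(Severe) + 0.2·h(Healthy) + 0.15·1
h(Severe) = 0.15·0 + 0.3·h(Critical) + 0.3·h(Severe) + 0.1·h(Healthy) + 0.15·1
h(Healthy) = 0.05·0 + 0.25·h(Critical) + 0.25·h(Severe) + 0.15·h(Healthy) + 0.3·1
Solving: h(Critical) = 0.5167, h(Severe) = 0.5301, h(Healthy) = 0.6608.
Starting from Severe, the probability is 0.5301.

0.5301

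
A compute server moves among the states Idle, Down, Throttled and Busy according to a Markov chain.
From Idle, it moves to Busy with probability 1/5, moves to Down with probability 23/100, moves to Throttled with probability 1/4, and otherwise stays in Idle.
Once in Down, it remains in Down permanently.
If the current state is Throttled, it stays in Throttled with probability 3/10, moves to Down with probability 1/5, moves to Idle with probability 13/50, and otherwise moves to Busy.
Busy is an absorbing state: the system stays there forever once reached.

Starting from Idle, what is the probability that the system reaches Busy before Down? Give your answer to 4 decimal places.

0.4866

Let h(s) be the probability of absorption at Busy starting from transient state s. Then h(Busy) = 1 and h(Down) = 0. By first-step analysis:
h(Idle) = 0.32·h(Idle) + 0.23·0 + 0.25·h(Throttled) + 0.2·1
h(Throttled) = 0.26·h(Idle) + 0.2·0 + 0.3·h(Throttled) + 0.24·1
Solving: h(Idle) = 0.4866, h(Throttled) = 0.5236.
Starting from Idle, the probability is 0.4866.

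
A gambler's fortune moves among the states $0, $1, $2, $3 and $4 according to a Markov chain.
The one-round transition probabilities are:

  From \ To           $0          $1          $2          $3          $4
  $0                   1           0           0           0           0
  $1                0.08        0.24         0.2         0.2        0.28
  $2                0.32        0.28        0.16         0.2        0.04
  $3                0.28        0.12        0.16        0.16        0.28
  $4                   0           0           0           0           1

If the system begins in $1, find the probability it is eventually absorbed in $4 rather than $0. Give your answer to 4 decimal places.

Let h(s) be the probability of absorption at $4 starting from transient state s. Then h($4) = 1 and h($0) = 0. By first-step analysis:
h($1) = 0.08·0 + 0.24·h($1) + 0.2·h($2) + 0.2·h($3) + 0.28·1
h($2) = 0.32·0 + 0.28·h($1) + 0.16·h($2) + 0.2·h($3) + 0.04·1
h($3) = 0.28·0 + 0.12·h($1) + 0.16·h($2) + 0.16·h($3) + 0.28·1
Solving: h($1) = 0.5913, h($2) = 0.3606, h($3) = 0.4865.
Starting from $1, the probability is 0.5913.

0.5913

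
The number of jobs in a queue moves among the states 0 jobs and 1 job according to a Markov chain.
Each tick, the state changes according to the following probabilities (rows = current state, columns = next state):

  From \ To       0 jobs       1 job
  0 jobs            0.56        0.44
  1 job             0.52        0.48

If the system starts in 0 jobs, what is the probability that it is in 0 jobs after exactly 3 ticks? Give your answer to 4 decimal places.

Propagate the distribution vector 3 ticks from 0 jobs.
After 0 ticks: (1.0000, 0.0000)
After 1 tick: (0.5600, 0.4400)
After 2 ticks: (0.5424, 0.4576)
After 3 ticks: (0.5417, 0.4583)
P(in 0 jobs after 3 ticks) = 0.5417

0.5417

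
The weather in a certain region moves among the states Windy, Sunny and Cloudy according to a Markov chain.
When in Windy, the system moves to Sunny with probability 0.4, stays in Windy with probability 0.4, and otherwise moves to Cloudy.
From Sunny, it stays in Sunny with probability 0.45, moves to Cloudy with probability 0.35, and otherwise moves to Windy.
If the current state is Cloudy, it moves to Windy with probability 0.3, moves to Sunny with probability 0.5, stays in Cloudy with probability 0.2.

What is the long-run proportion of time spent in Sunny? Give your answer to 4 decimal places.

0.4492

Let the stationary distribution be π with π = πP and π_1 + π_2 + π_3 = 1.
π_1 = 0.4·π_1 + 0.2·π_2 + 0.3·π_3
π_2 = 0.4·π_1 + 0.45·π_2 + 0.5·π_3
Solving with the normalization constraint gives π = (0.2834, 0.4492, 0.2674).
So the stationary probability of Sunny is 0.4492.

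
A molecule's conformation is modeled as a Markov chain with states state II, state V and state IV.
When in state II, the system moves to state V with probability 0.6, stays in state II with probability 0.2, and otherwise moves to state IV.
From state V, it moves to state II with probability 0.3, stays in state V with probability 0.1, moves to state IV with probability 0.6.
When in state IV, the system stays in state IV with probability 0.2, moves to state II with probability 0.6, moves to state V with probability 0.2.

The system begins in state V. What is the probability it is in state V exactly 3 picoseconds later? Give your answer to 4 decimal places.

Propagate the distribution vector 3 picoseconds from state V.
After 0 picoseconds: (0.0000, 1.0000, 0.0000)
After 1 picosecond: (0.3000, 0.1000, 0.6000)
After 2 picoseconds: (0.4500, 0.3100, 0.2400)
After 3 picoseconds: (0.3270, 0.3490, 0.3240)
P(in state V after 3 picoseconds) = 0.3490

0.3490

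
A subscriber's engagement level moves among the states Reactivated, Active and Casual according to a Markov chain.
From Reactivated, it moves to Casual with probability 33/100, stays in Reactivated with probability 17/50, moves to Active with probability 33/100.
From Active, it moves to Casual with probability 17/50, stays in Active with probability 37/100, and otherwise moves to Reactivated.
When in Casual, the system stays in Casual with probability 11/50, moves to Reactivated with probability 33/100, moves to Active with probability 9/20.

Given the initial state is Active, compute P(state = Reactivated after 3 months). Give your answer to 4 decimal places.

0.3178

Propagate the distribution vector 3 months from Active.
After 0 months: (0.0000, 1.0000, 0.0000)
After 1 month: (0.2900, 0.3700, 0.3400)
After 2 months: (0.3181, 0.3856, 0.2963)
After 3 months: (0.3178, 0.3810, 0.3013)
P(in Reactivated after 3 months) = 0.3178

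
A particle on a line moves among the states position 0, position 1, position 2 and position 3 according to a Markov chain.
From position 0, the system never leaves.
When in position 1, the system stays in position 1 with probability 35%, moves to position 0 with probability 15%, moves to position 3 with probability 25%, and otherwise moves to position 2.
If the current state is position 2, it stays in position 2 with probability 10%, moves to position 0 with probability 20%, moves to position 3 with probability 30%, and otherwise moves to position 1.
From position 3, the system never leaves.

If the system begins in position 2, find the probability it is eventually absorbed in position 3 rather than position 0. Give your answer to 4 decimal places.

0.6082

Let h(s) be the probability of absorption at position 3 starting from transient state s. Then h(position 3) = 1 and h(position 0) = 0. By first-step analysis:
h(position 1) = 0.15·0 + 0.35·h(position 1) + 0.25·h(position 2) + 0.25·1
h(position 2) = 0.2·0 + 0.4·h(position 1) + 0.1·h(position 2) + 0.3·1
Solving: h(position 1) = 0.6186, h(position 2) = 0.6082.
Starting from position 2, the probability is 0.6082.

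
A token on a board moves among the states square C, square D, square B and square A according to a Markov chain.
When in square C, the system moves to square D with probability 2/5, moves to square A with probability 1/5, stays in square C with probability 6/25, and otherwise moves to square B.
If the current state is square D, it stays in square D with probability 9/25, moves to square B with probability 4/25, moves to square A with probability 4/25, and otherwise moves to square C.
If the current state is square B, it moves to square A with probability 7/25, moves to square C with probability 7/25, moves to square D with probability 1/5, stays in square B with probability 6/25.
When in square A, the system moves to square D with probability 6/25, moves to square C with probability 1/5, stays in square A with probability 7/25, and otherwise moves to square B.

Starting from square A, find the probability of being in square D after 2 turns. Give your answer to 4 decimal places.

0.2896

Propagate the distribution vector 2 turns from square A.
After 0 turns: (0.0000, 0.0000, 0.0000, 1.0000)
After 1 turn: (0.2000, 0.2400, 0.2800, 0.2800)
After 2 turns: (0.2592, 0.2896, 0.2160, 0.2352)
P(in square D after 2 turns) = 0.2896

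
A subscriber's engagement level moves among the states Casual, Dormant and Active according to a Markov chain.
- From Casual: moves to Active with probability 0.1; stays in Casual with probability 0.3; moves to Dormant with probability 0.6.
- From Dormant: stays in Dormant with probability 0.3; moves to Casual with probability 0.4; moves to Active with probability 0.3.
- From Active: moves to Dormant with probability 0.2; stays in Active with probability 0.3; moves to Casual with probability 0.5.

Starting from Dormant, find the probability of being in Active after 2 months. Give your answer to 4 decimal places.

0.2200

Sum over the intermediate state after 1 month:
P = P(Dormant→Casual)·P(Casual→Active) + P(Dormant→Dormant)·P(Dormant→Active) + P(Dormant→Active)·P(Active→Active)
  = 0.4×0.1 + 0.3×0.3 + 0.3×0.3
  = 0.0400 + 0.0900 + 0.0900 = 0.2200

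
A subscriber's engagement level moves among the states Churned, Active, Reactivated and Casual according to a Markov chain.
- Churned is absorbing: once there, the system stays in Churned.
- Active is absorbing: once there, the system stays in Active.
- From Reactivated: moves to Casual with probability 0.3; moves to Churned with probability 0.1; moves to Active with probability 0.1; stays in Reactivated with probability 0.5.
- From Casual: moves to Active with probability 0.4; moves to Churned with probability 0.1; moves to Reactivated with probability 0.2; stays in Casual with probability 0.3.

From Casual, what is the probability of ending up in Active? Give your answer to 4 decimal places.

Let h(s) be the probability of absorption at Active starting from transient state s. Then h(Active) = 1 and h(Churned) = 0. By first-step analysis:
h(Reactivated) = 0.1·0 + 0.1·1 + 0.5·h(Reactivated) + 0.3·h(Casual)
h(Casual) = 0.1·0 + 0.4·1 + 0.2·h(Reactivated) + 0.3·h(Casual)
Solving: h(Reactivated) = 0.6552, h(Casual) = 0.7586.
Starting from Casual, the probability is 0.7586.

0.7586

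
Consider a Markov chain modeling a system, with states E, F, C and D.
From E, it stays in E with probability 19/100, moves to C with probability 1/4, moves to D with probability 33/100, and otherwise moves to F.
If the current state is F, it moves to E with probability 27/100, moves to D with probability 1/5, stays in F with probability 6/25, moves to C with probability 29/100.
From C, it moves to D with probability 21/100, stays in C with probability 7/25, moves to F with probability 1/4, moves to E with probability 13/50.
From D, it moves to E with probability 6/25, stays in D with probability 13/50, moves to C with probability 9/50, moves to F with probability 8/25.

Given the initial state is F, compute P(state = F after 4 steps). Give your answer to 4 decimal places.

Propagate the distribution vector 4 steps from F.
After 0 steps: (0.0000, 1.0000, 0.0000, 0.0000)
After 1 step: (0.2700, 0.2400, 0.2900, 0.2000)
After 2 steps: (0.2395, 0.2562, 0.2543, 0.2500)
After 3 steps: (0.2408, 0.2601, 0.2504, 0.2487)
After 4 steps: (0.2408, 0.2600, 0.2505, 0.2487)
P(in F after 4 steps) = 0.2600

0.2600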